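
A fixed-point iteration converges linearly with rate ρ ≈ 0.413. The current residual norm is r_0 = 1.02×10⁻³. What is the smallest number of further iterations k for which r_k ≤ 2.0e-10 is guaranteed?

After k steps, r_k ≈ 1.02×10⁻³·0.413^k.
Need 0.413^k ≤ 2.0e-10/1.02×10⁻³ = 1.96078e-07.
k ≥ ln(1.96078e-07)/ln(0.413) = -15.4448/-0.88431 = 17.465.
Smallest integer k = 18.

18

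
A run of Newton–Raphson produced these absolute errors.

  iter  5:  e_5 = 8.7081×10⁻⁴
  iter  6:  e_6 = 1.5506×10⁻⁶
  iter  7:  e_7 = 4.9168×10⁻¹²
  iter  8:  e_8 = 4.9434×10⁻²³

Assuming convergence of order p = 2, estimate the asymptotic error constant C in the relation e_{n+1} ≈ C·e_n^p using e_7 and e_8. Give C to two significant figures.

2.0

C ≈ e_8 / e_7^2
  = 4.9434×10⁻²³ / (4.9168×10⁻¹²)^2
  = 4.9434×10⁻²³ / 2.41749e-23 ≈ 2.0448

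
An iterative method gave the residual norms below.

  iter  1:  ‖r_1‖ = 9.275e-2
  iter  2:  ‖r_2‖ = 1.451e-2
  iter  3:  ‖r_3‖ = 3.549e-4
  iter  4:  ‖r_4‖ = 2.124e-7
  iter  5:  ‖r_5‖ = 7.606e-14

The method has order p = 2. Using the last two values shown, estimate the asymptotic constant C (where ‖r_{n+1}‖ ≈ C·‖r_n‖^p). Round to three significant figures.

1.69

C ≈ ‖r_5‖ / ‖r_4‖^2
  = 7.606e-14 / (2.124e-7)^2
  = 7.606e-14 / 4.51138e-14 ≈ 1.686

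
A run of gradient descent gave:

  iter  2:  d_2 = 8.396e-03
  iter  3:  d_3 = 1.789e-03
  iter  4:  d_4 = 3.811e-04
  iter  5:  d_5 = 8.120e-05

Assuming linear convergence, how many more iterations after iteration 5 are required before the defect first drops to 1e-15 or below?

Rate ρ ≈ d_5/d_4 = 8.120e-05/3.811e-04 = 0.2131.
After j more steps, d_{5+j} ≈ 8.120e-05·ρ^j; need ρ^j ≤ 1e-15/8.120e-05 = 1.23153e-11.
j ≥ ln(1.23153e-11)/ln(0.2131) = -25.1202/-1.54599 = 16.249.
So 17 more iterations are needed.

17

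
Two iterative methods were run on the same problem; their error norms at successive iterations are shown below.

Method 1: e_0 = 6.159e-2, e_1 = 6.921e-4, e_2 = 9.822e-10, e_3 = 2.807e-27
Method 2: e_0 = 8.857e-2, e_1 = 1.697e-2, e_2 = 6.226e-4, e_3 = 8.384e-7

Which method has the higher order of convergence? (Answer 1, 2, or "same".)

Method 1: p ≈ ln(2.807e-27/9.822e-10)/ln(9.822e-10/6.921e-4) ≈ 3.00.
Method 2: p ≈ ln(8.384e-7/6.226e-4)/ln(6.226e-4/1.697e-2) ≈ 2.00.
Method 1 has the higher order (≈3.0 vs ≈2.0).

1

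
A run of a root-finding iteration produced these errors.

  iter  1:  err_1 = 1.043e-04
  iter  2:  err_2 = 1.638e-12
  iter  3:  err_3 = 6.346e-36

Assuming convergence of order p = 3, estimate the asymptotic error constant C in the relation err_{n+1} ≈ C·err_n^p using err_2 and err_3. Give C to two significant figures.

1.4

C ≈ err_3 / err_2^3
  = 6.346e-36 / (1.638e-12)^3
  = 6.346e-36 / 4.39483e-36 ≈ 1.444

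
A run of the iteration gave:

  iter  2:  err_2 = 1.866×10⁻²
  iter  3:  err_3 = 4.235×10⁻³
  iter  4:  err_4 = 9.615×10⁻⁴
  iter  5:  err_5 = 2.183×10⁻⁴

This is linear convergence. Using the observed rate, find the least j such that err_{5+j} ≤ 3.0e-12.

Rate ρ ≈ err_5/err_4 = 2.183×10⁻⁴/9.615×10⁻⁴ = 0.2270.
After j more steps, err_{5+j} ≈ 2.183×10⁻⁴·ρ^j; need ρ^j ≤ 3.0e-12/2.183×10⁻⁴ = 1.37426e-08.
j ≥ ln(1.37426e-08)/ln(0.2270) = -18.1028/-1.48281 = 12.208.
So 13 more iterations are needed.

13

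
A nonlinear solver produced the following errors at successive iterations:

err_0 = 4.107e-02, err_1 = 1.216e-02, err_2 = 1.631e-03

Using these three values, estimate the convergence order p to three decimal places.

p ≈ ln(err_2/err_1) / ln(err_1/err_0)
  = ln(1.631e-03/1.216e-02) / ln(1.216e-02/4.107e-02)
  = ln(0.134128) / ln(0.29608)
  = -2.008961 / -1.217126 ≈ 1.650578

1.651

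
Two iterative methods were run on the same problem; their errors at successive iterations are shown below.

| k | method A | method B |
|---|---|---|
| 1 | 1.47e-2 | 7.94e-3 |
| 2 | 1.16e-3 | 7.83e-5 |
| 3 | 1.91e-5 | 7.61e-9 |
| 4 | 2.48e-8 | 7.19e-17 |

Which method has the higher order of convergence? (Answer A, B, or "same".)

Method A: p ≈ ln(2.48e-8/1.91e-5)/ln(1.91e-5/1.16e-3) ≈ 1.62.
Method B: p ≈ ln(7.19e-17/7.61e-9)/ln(7.61e-9/7.83e-5) ≈ 2.00.
Method B has the higher order (≈2.0 vs ≈1.6).

B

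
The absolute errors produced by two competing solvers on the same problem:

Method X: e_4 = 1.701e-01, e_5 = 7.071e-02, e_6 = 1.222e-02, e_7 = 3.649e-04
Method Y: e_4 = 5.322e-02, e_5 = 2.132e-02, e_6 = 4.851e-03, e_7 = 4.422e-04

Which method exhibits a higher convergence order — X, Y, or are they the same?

X

Method X: p ≈ ln(3.649e-04/1.222e-02)/ln(1.222e-02/7.071e-02) ≈ 2.00.
Method Y: p ≈ ln(4.422e-04/4.851e-03)/ln(4.851e-03/2.132e-02) ≈ 1.62.
Method X has the higher order (≈2.0 vs ≈1.6).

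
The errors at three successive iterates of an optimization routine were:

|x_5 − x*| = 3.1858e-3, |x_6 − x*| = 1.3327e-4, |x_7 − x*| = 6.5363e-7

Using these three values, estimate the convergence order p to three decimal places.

p ≈ ln(|x_7 − x*|/|x_6 − x*|) / ln(|x_6 − x*|/|x_5 − x*|)
  = ln(6.5363e-7/1.3327e-4) / ln(1.3327e-4/3.1858e-3)
  = ln(0.00490455) / ln(0.0418325)
  = -5.317592 / -3.174082 ≈ 1.675317

1.675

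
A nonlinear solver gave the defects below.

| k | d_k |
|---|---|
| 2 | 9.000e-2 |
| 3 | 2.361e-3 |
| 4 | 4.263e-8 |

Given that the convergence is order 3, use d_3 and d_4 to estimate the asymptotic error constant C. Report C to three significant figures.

3.24

C ≈ d_4 / d_3^3
  = 4.263e-8 / (2.361e-3)^3
  = 4.263e-8 / 1.3161e-08 ≈ 3.2391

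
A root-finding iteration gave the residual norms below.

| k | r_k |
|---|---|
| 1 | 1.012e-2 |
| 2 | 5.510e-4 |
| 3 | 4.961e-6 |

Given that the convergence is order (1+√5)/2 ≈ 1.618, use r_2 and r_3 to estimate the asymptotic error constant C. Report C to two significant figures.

0.93

C ≈ r_3 / r_2^1.618
  = 4.961e-6 / (5.510e-4)^1.618
  = 4.961e-6 / 5.3356e-06 ≈ 0.92979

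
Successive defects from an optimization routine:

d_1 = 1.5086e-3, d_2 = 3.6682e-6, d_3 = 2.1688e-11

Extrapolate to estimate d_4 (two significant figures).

First estimate the order: p ≈ ln(d_3/d_2) / ln(d_2/d_1) = ln(2.1688e-11/3.6682e-6)/ln(3.6682e-6/1.5086e-3) = ln(5.91244e-06)/ln(0.00243153) ≈ 2.0000.
Then d_4 ≈ d_3·(d_3/d_2)^p = 2.1688e-11·(5.91244e-06)^2.0000 = 2.1688e-11·3.49569e-11 ≈ 7.581e-22.

7.6e-22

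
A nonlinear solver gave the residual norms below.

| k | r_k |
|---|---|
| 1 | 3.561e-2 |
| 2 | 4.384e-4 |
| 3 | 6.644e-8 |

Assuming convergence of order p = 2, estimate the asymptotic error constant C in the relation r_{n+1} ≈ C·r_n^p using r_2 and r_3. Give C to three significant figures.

C ≈ r_3 / r_2^2
  = 6.644e-8 / (4.384e-4)^2
  = 6.644e-8 / 1.92195e-07 ≈ 0.34569

0.346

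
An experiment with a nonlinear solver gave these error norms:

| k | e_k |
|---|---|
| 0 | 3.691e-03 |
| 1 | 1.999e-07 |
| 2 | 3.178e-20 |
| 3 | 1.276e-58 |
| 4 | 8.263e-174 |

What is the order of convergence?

Consecutive ratios: e_4/e_3 = 8.263e-174/1.276e-58 = 6.47571e-116, e_3/e_2 = 1.276e-58/3.178e-20 = 4.0151e-39.
p ≈ ln(6.47571e-116)/ln(4.0151e-39) = -265.2318/-88.4108 ≈ 3.00.
So the convergence is cubic (order 3).

3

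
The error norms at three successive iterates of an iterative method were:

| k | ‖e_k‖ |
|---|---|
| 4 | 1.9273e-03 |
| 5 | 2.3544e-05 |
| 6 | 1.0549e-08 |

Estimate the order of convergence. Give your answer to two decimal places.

1.75

p ≈ ln(‖e_6‖/‖e_5‖) / ln(‖e_5‖/‖e_4‖)
  = ln(1.0549e-08/2.3544e-05) / ln(2.3544e-05/1.9273e-03)
  = ln(0.000448055) / ln(0.0122161)
  = -7.71059 / -4.40500 ≈ 1.75042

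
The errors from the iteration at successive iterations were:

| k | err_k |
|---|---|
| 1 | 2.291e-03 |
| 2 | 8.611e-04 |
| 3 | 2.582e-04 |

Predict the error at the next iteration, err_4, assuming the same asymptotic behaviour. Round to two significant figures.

First estimate the order: p ≈ ln(err_3/err_2) / ln(err_2/err_1) = ln(2.582e-04/8.611e-04)/ln(8.611e-04/2.291e-03) = ln(0.299849)/ln(0.375862) ≈ 1.2309.
Then err_4 ≈ err_3·(err_3/err_2)^p = 2.582e-04·(0.299849)^1.2309 = 2.582e-04·0.227049 ≈ 5.862e-05.

5.9e-5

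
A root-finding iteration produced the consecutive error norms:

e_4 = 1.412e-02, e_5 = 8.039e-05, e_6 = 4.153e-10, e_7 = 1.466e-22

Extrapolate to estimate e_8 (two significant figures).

6.9e-52

First estimate the order: p ≈ ln(e_7/e_6) / ln(e_6/e_5) = ln(1.466e-22/4.153e-10)/ln(4.153e-10/8.039e-05) = ln(3.52998e-13)/ln(5.16607e-06) ≈ 2.3553.
Then e_8 ≈ e_7·(e_7/e_6)^p = 1.466e-22·(3.52998e-13)^2.3553 = 1.466e-22·4.69103e-30 ≈ 6.877e-52.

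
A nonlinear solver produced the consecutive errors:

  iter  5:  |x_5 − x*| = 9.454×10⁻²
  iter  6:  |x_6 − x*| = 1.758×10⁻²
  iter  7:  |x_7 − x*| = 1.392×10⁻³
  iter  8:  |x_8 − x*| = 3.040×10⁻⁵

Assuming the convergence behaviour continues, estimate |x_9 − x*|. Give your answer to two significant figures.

9.5e-8

First estimate the order: p ≈ ln(|x_8 − x*|/|x_7 − x*|) / ln(|x_7 − x*|/|x_6 − x*|) = ln(3.040×10⁻⁵/1.392×10⁻³)/ln(1.392×10⁻³/1.758×10⁻²) = ln(0.0218391)/ln(0.0791809) ≈ 1.5079.
Then |x_9 − x*| ≈ |x_8 − x*|·(|x_8 − x*|/|x_7 − x*|)^p = 3.040×10⁻⁵·(0.0218391)^1.5079 = 3.040×10⁻⁵·0.00313135 ≈ 9.519e-08.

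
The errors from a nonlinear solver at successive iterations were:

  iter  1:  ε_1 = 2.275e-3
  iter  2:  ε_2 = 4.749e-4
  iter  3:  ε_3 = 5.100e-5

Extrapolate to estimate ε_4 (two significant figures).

First estimate the order: p ≈ ln(ε_3/ε_2) / ln(ε_2/ε_1) = ln(5.100e-5/4.749e-4)/ln(4.749e-4/2.275e-3) = ln(0.107391)/ln(0.208747) ≈ 1.4243.
Then ε_4 ≈ ε_3·(ε_3/ε_2)^p = 5.100e-5·(0.107391)^1.4243 = 5.100e-5·0.0416685 ≈ 2.125e-06.

2.1e-6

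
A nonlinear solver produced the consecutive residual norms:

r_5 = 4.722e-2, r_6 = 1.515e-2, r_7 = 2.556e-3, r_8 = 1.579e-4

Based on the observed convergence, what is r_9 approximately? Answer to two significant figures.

First estimate the order: p ≈ ln(r_8/r_7) / ln(r_7/r_6) = ln(1.579e-4/2.556e-3)/ln(2.556e-3/1.515e-2) = ln(0.0617762)/ln(0.168713) ≈ 1.5646.
Then r_9 ≈ r_8·(r_8/r_7)^p = 1.579e-4·(0.0617762)^1.5646 = 1.579e-4·0.0128268 ≈ 2.025e-06.

2.0e-6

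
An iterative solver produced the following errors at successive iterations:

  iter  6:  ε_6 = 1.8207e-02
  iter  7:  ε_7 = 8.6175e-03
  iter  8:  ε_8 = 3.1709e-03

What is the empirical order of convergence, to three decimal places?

1.337

p ≈ ln(ε_8/ε_7) / ln(ε_7/ε_6)
  = ln(3.1709e-03/8.6175e-03) / ln(8.6175e-03/1.8207e-02)
  = ln(0.367961) / ln(0.473307)
  = -0.999778 / -0.748011 ≈ 1.336582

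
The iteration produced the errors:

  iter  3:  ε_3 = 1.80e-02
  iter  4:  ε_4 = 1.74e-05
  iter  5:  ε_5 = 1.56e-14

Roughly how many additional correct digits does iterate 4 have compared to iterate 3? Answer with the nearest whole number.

Digits gained ≈ log₁₀(ε_3/ε_4) = log₁₀(1.80e-02/1.74e-05) = log₁₀(1034.48) ≈ 3.015.

3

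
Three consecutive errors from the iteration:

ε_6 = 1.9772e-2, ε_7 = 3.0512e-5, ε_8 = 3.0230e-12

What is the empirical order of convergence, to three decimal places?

p ≈ ln(ε_8/ε_7) / ln(ε_7/ε_6)
  = ln(3.0230e-12/3.0512e-5) / ln(3.0512e-5/1.9772e-2)
  = ln(9.90758e-08) / ln(0.00154319)
  = -16.127381 / -6.473904 ≈ 2.491137

2.491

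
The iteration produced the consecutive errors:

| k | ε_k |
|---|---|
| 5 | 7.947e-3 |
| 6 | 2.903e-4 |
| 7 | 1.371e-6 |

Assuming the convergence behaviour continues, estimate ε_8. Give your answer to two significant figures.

First estimate the order: p ≈ ln(ε_7/ε_6) / ln(ε_6/ε_5) = ln(1.371e-6/2.903e-4)/ln(2.903e-4/7.947e-3) = ln(0.0047227)/ln(0.0365295) ≈ 1.6181.
Then ε_8 ≈ ε_7·(ε_7/ε_6)^p = 1.371e-6·(0.0047227)^1.6181 = 1.371e-6·0.000172428 ≈ 2.364e-10.

2.4e-10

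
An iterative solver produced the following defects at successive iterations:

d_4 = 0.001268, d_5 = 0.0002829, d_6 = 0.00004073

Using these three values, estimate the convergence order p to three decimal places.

p ≈ ln(d_6/d_5) / ln(d_5/d_4)
  = ln(0.00004073/0.0002829) / ln(0.0002829/0.001268)
  = ln(0.143973) / ln(0.223107)
  = -1.938129 / -1.500104 ≈ 1.291996

1.292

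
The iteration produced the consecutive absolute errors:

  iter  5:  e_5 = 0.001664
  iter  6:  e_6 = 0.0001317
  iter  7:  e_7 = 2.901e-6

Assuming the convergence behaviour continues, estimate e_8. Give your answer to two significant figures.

9.3e-9

First estimate the order: p ≈ ln(e_7/e_6) / ln(e_6/e_5) = ln(2.901e-6/0.0001317)/ln(0.0001317/0.001664) = ln(0.0220273)/ln(0.0791466) ≈ 1.5043.
Then e_8 ≈ e_7·(e_7/e_6)^p = 2.901e-6·(0.0220273)^1.5043 = 2.901e-6·0.003216 ≈ 9.33e-09.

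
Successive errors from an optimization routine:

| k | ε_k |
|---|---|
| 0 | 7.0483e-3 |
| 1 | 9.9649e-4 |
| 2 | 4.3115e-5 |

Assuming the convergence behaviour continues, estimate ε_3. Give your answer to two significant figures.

2.8e-7

First estimate the order: p ≈ ln(ε_2/ε_1) / ln(ε_1/ε_0) = ln(4.3115e-5/9.9649e-4)/ln(9.9649e-4/7.0483e-3) = ln(0.0432669)/ln(0.14138) ≈ 1.6053.
Then ε_3 ≈ ε_2·(ε_2/ε_1)^p = 4.3115e-5·(0.0432669)^1.6053 = 4.3115e-5·0.00646578 ≈ 2.788e-07.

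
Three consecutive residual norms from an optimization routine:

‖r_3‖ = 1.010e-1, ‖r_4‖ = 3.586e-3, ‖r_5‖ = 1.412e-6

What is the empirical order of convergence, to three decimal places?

2.349

p ≈ ln(‖r_5‖/‖r_4‖) / ln(‖r_4‖/‖r_3‖)
  = ln(1.412e-6/3.586e-3) / ln(3.586e-3/1.010e-1)
  = ln(0.000393753) / ln(0.035505)
  = -7.839787 / -3.338082 ≈ 2.348590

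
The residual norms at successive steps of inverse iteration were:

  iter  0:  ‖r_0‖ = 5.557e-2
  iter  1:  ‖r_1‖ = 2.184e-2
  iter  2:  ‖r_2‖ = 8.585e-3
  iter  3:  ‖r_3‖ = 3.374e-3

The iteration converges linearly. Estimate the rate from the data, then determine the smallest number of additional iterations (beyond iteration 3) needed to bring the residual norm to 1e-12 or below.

24

Rate ρ ≈ ‖r_3‖/‖r_2‖ = 3.374e-3/8.585e-3 = 0.3930.
After j more steps, ‖r_{3+j}‖ ≈ 3.374e-3·ρ^j; need ρ^j ≤ 1e-12/3.374e-3 = 2.96384e-10.
j ≥ ln(2.96384e-10)/ln(0.3930) = -21.9394/-0.93395 = 23.491.
So 24 more iterations are needed.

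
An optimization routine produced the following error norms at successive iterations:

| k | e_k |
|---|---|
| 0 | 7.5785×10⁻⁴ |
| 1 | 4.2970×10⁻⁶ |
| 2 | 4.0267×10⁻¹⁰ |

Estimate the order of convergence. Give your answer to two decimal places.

p ≈ ln(e_2/e_1) / ln(e_1/e_0)
  = ln(4.0267×10⁻¹⁰/4.2970×10⁻⁶) / ln(4.2970×10⁻⁶/7.5785×10⁻⁴)
  = ln(9.37096e-05) / ln(0.00566999)
  = -9.27531 / -5.17257 ≈ 1.79317

1.79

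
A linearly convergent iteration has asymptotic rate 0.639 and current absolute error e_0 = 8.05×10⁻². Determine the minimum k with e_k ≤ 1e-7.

After k steps, e_k ≈ 8.05×10⁻²·0.639^k.
Need 0.639^k ≤ 1e-7/8.05×10⁻² = 1.24224e-06.
k ≥ ln(1.24224e-06)/ln(0.639) = -13.5986/-0.44785 = 30.364.
Smallest integer k = 31.

31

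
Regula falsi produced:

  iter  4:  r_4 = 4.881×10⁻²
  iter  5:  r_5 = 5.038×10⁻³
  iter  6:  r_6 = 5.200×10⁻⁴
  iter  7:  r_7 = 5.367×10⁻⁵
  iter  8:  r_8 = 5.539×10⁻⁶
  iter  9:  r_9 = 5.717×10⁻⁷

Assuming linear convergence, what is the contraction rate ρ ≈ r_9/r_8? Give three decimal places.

0.103

ρ ≈ r_9/r_8 = 5.717×10⁻⁷/5.539×10⁻⁶ = 0.10321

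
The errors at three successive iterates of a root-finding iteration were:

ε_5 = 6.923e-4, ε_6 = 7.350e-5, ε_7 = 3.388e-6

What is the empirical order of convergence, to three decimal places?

1.372

p ≈ ln(ε_7/ε_6) / ln(ε_6/ε_5)
  = ln(3.388e-6/7.350e-5) / ln(7.350e-5/6.923e-4)
  = ln(0.0460952) / ln(0.106168)
  = -3.077046 / -2.242733 ≈ 1.372007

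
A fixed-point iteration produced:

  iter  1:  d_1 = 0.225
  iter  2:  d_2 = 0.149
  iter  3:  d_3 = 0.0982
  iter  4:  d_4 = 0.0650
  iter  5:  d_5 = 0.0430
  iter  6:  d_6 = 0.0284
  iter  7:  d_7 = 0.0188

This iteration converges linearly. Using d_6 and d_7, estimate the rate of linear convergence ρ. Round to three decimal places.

0.662

ρ ≈ d_7/d_6 = 0.0188/0.0284 = 0.66197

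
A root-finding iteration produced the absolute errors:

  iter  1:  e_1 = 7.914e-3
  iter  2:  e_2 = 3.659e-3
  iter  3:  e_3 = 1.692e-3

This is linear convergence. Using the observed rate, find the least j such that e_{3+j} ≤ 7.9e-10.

Rate ρ ≈ e_3/e_2 = 1.692e-3/3.659e-3 = 0.4624.
After j more steps, e_{3+j} ≈ 1.692e-3·ρ^j; need ρ^j ≤ 7.9e-10/1.692e-3 = 4.66903e-07.
j ≥ ln(4.66903e-07)/ln(0.4624) = -14.5771/-0.77132 = 18.899.
So 19 more iterations are needed.

19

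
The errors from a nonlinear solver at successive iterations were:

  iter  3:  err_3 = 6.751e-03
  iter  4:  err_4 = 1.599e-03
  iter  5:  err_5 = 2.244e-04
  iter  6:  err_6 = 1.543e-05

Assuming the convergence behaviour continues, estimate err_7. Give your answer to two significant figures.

4.0e-7

First estimate the order: p ≈ ln(err_6/err_5) / ln(err_5/err_4) = ln(1.543e-05/2.244e-04)/ln(2.244e-04/1.599e-03) = ln(0.0687611)/ln(0.140338) ≈ 1.3633.
Then err_7 ≈ err_6·(err_6/err_5)^p = 1.543e-05·(0.0687611)^1.3633 = 1.543e-05·0.0259986 ≈ 4.012e-07.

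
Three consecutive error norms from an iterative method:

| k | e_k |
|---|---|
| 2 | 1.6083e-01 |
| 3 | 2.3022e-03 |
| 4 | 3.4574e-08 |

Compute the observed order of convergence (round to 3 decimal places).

2.615

p ≈ ln(e_4/e_3) / ln(e_3/e_2)
  = ln(3.4574e-08/2.3022e-03) / ln(2.3022e-03/1.6083e-01)
  = ln(1.50178e-05) / ln(0.0143145)
  = -11.106274 / -4.246482 ≈ 2.615406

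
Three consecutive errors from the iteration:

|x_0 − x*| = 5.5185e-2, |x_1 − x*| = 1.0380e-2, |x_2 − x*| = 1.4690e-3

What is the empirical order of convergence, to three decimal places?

p ≈ ln(|x_2 − x*|/|x_1 − x*|) / ln(|x_1 − x*|/|x_0 − x*|)
  = ln(1.4690e-3/1.0380e-2) / ln(1.0380e-2/5.5185e-2)
  = ln(0.141522) / ln(0.188095)
  = -1.955300 / -1.670808 ≈ 1.170272

1.170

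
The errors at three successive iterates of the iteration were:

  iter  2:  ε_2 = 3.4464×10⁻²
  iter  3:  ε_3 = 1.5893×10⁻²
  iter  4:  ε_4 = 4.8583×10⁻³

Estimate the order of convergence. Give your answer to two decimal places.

p ≈ ln(ε_4/ε_3) / ln(ε_3/ε_2)
  = ln(4.8583×10⁻³/1.5893×10⁻²) / ln(1.5893×10⁻²/3.4464×10⁻²)
  = ln(0.305688) / ln(0.461148)
  = -1.18519 / -0.77404 ≈ 1.53117

1.53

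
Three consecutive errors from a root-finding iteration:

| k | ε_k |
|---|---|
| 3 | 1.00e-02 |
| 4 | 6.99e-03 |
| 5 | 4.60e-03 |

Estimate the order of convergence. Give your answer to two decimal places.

1.17

p ≈ ln(ε_5/ε_4) / ln(ε_4/ε_3)
  = ln(4.60e-03/6.99e-03) / ln(6.99e-03/1.00e-02)
  = ln(0.658083) / ln(0.699)
  = -0.41842 / -0.35810 ≈ 1.16844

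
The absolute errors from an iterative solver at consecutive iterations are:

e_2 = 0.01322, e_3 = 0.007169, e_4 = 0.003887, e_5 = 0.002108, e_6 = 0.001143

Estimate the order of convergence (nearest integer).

1

Consecutive ratios: e_6/e_5 = 0.001143/0.002108 = 0.54222, e_5/e_4 = 0.002108/0.003887 = 0.542321.
p ≈ ln(0.54222)/ln(0.542321) = -0.6121/-0.6119 ≈ 1.00.
So the convergence is linear (order 1).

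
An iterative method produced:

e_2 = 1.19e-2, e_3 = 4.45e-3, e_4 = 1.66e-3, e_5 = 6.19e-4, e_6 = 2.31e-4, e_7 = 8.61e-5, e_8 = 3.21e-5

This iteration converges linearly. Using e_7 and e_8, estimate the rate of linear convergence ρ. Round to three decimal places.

ρ ≈ e_8/e_7 = 3.21e-5/8.61e-5 = 0.37282

0.373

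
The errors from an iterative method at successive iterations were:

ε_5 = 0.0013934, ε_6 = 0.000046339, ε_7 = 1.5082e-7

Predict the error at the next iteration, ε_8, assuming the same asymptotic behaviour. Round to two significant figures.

9.8e-12

First estimate the order: p ≈ ln(ε_7/ε_6) / ln(ε_6/ε_5) = ln(1.5082e-7/0.000046339)/ln(0.000046339/0.0013934) = ln(0.00325471)/ln(0.0332561) ≈ 1.6829.
Then ε_8 ≈ ε_7·(ε_7/ε_6)^p = 1.5082e-7·(0.00325471)^1.6829 = 1.5082e-7·6.51339e-05 ≈ 9.823e-12.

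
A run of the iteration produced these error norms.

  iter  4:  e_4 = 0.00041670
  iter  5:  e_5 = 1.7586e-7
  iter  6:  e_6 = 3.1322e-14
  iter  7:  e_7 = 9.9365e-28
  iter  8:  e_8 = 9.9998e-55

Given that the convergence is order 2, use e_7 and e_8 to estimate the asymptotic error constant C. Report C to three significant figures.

C ≈ e_8 / e_7^2
  = 9.9998e-55 / (9.9365e-28)^2
  = 9.9998e-55 / 9.8734e-55 ≈ 1.0128

1.01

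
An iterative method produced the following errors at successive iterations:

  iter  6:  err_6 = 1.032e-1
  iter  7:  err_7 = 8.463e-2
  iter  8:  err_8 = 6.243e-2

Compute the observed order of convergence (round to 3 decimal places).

1.534

p ≈ ln(err_8/err_7) / ln(err_7/err_6)
  = ln(6.243e-2/8.463e-2) / ln(8.463e-2/1.032e-1)
  = ln(0.737682) / ln(0.820058)
  = -0.304242 / -0.198380 ≈ 1.533632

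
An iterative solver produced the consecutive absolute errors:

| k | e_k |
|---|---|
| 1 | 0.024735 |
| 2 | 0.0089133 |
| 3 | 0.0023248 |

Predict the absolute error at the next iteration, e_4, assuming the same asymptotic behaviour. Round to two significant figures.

First estimate the order: p ≈ ln(e_3/e_2) / ln(e_2/e_1) = ln(0.0023248/0.0089133)/ln(0.0089133/0.024735) = ln(0.260824)/ln(0.360352) ≈ 1.3167.
Then e_4 ≈ e_3·(e_3/e_2)^p = 0.0023248·(0.260824)^1.3167 = 0.0023248·0.170414 ≈ 0.0003962.

4.0e-4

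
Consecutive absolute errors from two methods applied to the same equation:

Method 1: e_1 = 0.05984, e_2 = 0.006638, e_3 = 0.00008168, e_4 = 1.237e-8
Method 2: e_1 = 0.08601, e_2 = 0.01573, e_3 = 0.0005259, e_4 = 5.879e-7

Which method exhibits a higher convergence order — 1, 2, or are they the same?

same

Method 1: p ≈ ln(1.237e-8/0.00008168)/ln(0.00008168/0.006638) ≈ 2.00.
Method 2: p ≈ ln(5.879e-7/0.0005259)/ln(0.0005259/0.01573) ≈ 2.00.
Both orders ≈ 2.0 — effectively the same.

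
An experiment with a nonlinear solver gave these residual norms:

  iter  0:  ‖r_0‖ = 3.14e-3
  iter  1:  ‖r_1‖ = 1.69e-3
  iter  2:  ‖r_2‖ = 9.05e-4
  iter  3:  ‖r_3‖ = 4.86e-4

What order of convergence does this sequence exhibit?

1

Consecutive ratios: ‖r_3‖/‖r_2‖ = 4.86e-4/9.05e-4 = 0.537017, ‖r_2‖/‖r_1‖ = 9.05e-4/1.69e-3 = 0.535503.
p ≈ ln(0.537017)/ln(0.535503) = -0.6217/-0.6245 ≈ 1.00.
So the convergence is linear (order 1).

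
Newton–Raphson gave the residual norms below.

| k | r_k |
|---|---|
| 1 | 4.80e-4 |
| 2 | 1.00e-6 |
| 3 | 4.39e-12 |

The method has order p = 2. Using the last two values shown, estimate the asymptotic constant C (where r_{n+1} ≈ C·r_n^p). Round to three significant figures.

4.39

C ≈ r_3 / r_2^2
  = 4.39e-12 / (1.00e-6)^2
  = 4.39e-12 / 1e-12 ≈ 4.39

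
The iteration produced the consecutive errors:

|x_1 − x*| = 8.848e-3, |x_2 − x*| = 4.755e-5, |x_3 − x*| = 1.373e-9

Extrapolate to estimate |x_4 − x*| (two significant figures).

1.1e-18

First estimate the order: p ≈ ln(|x_3 − x*|/|x_2 − x*|) / ln(|x_2 − x*|/|x_1 − x*|) = ln(1.373e-9/4.755e-5)/ln(4.755e-5/8.848e-3) = ln(2.88749e-05)/ln(0.0053741) ≈ 2.0000.
Then |x_4 − x*| ≈ |x_3 − x*|·(|x_3 − x*|/|x_2 − x*|)^p = 1.373e-9·(2.88749e-05)^2.0000 = 1.373e-9·8.3376e-10 ≈ 1.145e-18.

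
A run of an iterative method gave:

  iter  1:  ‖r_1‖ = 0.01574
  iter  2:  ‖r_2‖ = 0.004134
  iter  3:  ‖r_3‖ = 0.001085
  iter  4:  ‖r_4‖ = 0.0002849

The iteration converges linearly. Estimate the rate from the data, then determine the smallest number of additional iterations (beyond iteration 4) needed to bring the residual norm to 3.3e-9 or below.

Rate ρ ≈ ‖r_4‖/‖r_3‖ = 0.0002849/0.001085 = 0.2626.
After j more steps, ‖r_{4+j}‖ ≈ 0.0002849·ρ^j; need ρ^j ≤ 3.3e-9/0.0002849 = 1.1583e-05.
j ≥ ln(1.1583e-05)/ln(0.2626) = -11.3660/-1.33712 = 8.500.
So 9 more iterations are needed.

9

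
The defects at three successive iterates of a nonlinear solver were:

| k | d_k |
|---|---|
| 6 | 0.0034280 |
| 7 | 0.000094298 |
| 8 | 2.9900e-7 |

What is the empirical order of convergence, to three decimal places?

p ≈ ln(d_8/d_7) / ln(d_7/d_6)
  = ln(2.9900e-7/0.000094298) / ln(0.000094298/0.0034280)
  = ln(0.0031708) / ln(0.0275082)
  = -5.753771 / -3.593271 ≈ 1.601263

1.601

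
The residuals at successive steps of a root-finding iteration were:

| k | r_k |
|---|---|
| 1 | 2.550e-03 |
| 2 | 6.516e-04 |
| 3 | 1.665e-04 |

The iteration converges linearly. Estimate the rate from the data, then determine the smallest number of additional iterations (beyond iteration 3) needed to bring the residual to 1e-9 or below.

9

Rate ρ ≈ r_3/r_2 = 1.665e-04/6.516e-04 = 0.2555.
After j more steps, r_{3+j} ≈ 1.665e-04·ρ^j; need ρ^j ≤ 1e-9/1.665e-04 = 6.00601e-06.
j ≥ ln(6.00601e-06)/ln(0.2555) = -12.0227/-1.36453 = 8.811.
So 9 more iterations are needed.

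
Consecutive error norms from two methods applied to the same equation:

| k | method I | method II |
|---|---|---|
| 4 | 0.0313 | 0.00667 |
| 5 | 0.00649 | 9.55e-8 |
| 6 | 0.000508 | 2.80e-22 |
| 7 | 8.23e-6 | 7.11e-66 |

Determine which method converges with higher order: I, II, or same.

Method I: p ≈ ln(8.23e-6/0.000508)/ln(0.000508/0.00649) ≈ 1.62.
Method II: p ≈ ln(7.11e-66/2.80e-22)/ln(2.80e-22/9.55e-8) ≈ 3.00.
Method II has the higher order (≈3.0 vs ≈1.6).

II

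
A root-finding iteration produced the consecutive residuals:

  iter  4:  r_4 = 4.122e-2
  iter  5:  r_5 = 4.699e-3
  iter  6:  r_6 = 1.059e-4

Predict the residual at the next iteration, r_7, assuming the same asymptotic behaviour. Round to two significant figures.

First estimate the order: p ≈ ln(r_6/r_5) / ln(r_5/r_4) = ln(1.059e-4/4.699e-3)/ln(4.699e-3/4.122e-2) = ln(0.0225367)/ln(0.113998) ≈ 1.7465.
Then r_7 ≈ r_6·(r_6/r_5)^p = 1.059e-4·(0.0225367)^1.7465 = 1.059e-4·0.00132838 ≈ 1.407e-07.

1.4e-7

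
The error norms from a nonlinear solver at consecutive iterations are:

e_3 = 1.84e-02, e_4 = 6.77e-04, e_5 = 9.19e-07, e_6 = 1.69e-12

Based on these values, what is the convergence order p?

2

Consecutive ratios: e_6/e_5 = 1.69e-12/9.19e-07 = 1.83896e-06, e_5/e_4 = 9.19e-07/6.77e-04 = 0.00135746.
p ≈ ln(1.83896e-06)/ln(0.00135746) = -13.2063/-6.6021 ≈ 2.00.
So the convergence is quadratic (order 2).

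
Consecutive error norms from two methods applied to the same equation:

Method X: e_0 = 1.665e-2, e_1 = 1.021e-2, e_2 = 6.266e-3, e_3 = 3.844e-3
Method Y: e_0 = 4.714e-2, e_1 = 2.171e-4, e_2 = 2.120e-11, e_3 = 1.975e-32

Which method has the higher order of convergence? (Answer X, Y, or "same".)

Method X: p ≈ ln(3.844e-3/6.266e-3)/ln(6.266e-3/1.021e-2) ≈ 1.00.
Method Y: p ≈ ln(1.975e-32/2.120e-11)/ln(2.120e-11/2.171e-4) ≈ 3.00.
Method Y has the higher order (≈3.0 vs ≈1.0).

Y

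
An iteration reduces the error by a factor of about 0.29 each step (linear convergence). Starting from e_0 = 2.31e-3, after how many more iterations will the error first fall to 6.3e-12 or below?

After k steps, e_k ≈ 2.31e-3·0.29^k.
Need 0.29^k ≤ 6.3e-12/2.31e-3 = 2.72727e-09.
k ≥ ln(2.72727e-09)/ln(0.29) = -19.7200/-1.23787 = 15.931.
Smallest integer k = 16.

16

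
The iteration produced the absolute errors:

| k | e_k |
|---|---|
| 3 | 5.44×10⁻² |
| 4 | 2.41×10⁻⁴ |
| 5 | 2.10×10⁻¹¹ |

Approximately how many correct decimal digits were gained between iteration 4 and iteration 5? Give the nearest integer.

7

Digits gained ≈ log₁₀(e_4/e_5) = log₁₀(2.41×10⁻⁴/2.10×10⁻¹¹) = log₁₀(1.14762e+07) ≈ 7.060.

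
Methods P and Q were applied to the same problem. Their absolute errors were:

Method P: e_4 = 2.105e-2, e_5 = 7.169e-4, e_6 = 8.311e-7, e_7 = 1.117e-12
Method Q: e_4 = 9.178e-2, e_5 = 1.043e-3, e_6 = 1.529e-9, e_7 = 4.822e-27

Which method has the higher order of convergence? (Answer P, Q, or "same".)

Method P: p ≈ ln(1.117e-12/8.311e-7)/ln(8.311e-7/7.169e-4) ≈ 2.00.
Method Q: p ≈ ln(4.822e-27/1.529e-9)/ln(1.529e-9/1.043e-3) ≈ 3.00.
Method Q has the higher order (≈3.0 vs ≈2.0).

Q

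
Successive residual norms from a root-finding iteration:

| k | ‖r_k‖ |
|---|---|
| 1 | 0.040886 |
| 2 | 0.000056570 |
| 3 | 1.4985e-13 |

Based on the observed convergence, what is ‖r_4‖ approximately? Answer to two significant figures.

First estimate the order: p ≈ ln(‖r_3‖/‖r_2‖) / ln(‖r_2‖/‖r_1‖) = ln(1.4985e-13/0.000056570)/ln(0.000056570/0.040886) = ln(2.64893e-09)/ln(0.0013836) ≈ 3.0000.
Then ‖r_4‖ ≈ ‖r_3‖·(‖r_3‖/‖r_2‖)^p = 1.4985e-13·(2.64893e-09)^3.0000 = 1.4985e-13·1.85871e-26 ≈ 2.785e-39.

2.8e-39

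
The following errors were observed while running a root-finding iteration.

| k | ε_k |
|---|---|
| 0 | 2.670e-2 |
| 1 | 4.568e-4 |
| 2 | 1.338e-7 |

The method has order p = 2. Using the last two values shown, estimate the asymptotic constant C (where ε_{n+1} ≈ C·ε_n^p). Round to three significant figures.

C ≈ ε_2 / ε_1^2
  = 1.338e-7 / (4.568e-4)^2
  = 1.338e-7 / 2.08666e-07 ≈ 0.64122

0.641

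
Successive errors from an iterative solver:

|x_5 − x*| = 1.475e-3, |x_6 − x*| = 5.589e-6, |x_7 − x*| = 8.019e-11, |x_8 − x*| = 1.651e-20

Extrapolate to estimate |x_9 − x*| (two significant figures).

7.0e-40

First estimate the order: p ≈ ln(|x_8 − x*|/|x_7 − x*|) / ln(|x_7 − x*|/|x_6 − x*|) = ln(1.651e-20/8.019e-11)/ln(8.019e-11/5.589e-6) = ln(2.05886e-10)/ln(1.43478e-05) ≈ 2.0000.
Then |x_9 − x*| ≈ |x_8 − x*|·(|x_8 − x*|/|x_7 − x*|)^p = 1.651e-20·(2.05886e-10)^2.0000 = 1.651e-20·4.2389e-20 ≈ 6.998e-40.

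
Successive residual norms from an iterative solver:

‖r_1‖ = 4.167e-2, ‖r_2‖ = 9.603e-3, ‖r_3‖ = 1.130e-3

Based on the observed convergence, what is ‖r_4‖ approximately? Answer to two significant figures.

First estimate the order: p ≈ ln(‖r_3‖/‖r_2‖) / ln(‖r_2‖/‖r_1‖) = ln(1.130e-3/9.603e-3)/ln(9.603e-3/4.167e-2) = ln(0.117672)/ln(0.230454) ≈ 1.4580.
Then ‖r_4‖ ≈ ‖r_3‖·(‖r_3‖/‖r_2‖)^p = 1.130e-3·(0.117672)^1.4580 = 1.130e-3·0.0441613 ≈ 4.99e-05.

5.0e-5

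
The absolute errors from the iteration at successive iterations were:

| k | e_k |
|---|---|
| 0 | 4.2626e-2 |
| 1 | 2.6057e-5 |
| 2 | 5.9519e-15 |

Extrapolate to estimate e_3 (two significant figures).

First estimate the order: p ≈ ln(e_2/e_1) / ln(e_1/e_0) = ln(5.9519e-15/2.6057e-5)/ln(2.6057e-5/4.2626e-2) = ln(2.28418e-10)/ln(0.000611294) ≈ 3.0000.
Then e_3 ≈ e_2·(e_2/e_1)^p = 5.9519e-15·(2.28418e-10)^3.0000 = 5.9519e-15·1.19177e-29 ≈ 7.093e-44.

7.1e-44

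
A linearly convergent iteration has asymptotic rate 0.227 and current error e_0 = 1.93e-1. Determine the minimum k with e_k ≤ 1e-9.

After k steps, e_k ≈ 1.93e-1·0.227^k.
Need 0.227^k ≤ 1e-9/1.93e-1 = 5.18135e-09.
k ≥ ln(5.18135e-09)/ln(0.227) = -19.0782/-1.48281 = 12.866.
Smallest integer k = 13.

13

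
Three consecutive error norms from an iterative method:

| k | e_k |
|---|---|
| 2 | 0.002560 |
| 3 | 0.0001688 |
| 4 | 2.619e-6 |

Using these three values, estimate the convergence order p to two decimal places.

p ≈ ln(e_4/e_3) / ln(e_3/e_2)
  = ln(2.619e-6/0.0001688) / ln(0.0001688/0.002560)
  = ln(0.0155154) / ln(0.0659375)
  = -4.16592 / -2.71905 ≈ 1.53212

1.53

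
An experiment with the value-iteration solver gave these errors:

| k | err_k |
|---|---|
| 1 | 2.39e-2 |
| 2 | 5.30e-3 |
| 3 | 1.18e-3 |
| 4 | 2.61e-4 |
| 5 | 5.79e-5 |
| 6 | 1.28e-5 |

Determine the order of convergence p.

1

Consecutive ratios: err_6/err_5 = 1.28e-5/5.79e-5 = 0.221071, err_5/err_4 = 5.79e-5/2.61e-4 = 0.221839.
p ≈ ln(0.221071)/ln(0.221839) = -1.5093/-1.5058 ≈ 1.00.
So the convergence is linear (order 1).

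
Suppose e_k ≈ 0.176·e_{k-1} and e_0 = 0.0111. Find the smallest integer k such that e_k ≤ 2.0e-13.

15

After k steps, e_k ≈ 0.0111·0.176^k.
Need 0.176^k ≤ 2.0e-13/0.0111 = 1.8018e-11.
k ≥ ln(1.8018e-11)/ln(0.176) = -24.7396/-1.73727 = 14.241.
Smallest integer k = 15.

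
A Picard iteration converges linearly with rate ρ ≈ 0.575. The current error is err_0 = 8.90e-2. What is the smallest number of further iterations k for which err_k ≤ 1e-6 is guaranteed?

21

After k steps, err_k ≈ 8.90e-2·0.575^k.
Need 0.575^k ≤ 1e-6/8.90e-2 = 1.1236e-05.
k ≥ ln(1.1236e-05)/ln(0.575) = -11.3964/-0.55339 = 20.594.
Smallest integer k = 21.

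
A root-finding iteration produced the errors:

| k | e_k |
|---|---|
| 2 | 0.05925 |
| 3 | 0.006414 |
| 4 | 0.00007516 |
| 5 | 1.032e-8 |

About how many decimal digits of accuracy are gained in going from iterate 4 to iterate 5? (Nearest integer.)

Digits gained ≈ log₁₀(e_4/e_5) = log₁₀(0.00007516/1.032e-8) = log₁₀(7282.95) ≈ 3.862.

4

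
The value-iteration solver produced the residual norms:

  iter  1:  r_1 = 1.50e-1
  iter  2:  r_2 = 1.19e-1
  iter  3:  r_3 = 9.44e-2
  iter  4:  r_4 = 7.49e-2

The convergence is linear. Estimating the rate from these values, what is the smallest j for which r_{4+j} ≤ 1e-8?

Rate ρ ≈ r_4/r_3 = 7.49e-2/9.44e-2 = 0.7934.
After j more steps, r_{4+j} ≈ 7.49e-2·ρ^j; need ρ^j ≤ 1e-8/7.49e-2 = 1.33511e-07.
j ≥ ln(1.33511e-07)/ln(0.7934) = -15.8291/-0.23143 = 68.397.
So 69 more iterations are needed.

69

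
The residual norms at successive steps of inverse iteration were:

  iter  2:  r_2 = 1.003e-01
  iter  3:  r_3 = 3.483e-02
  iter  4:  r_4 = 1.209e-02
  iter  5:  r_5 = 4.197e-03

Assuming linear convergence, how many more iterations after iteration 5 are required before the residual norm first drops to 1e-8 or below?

Rate ρ ≈ r_5/r_4 = 4.197e-03/1.209e-02 = 0.3471.
After j more steps, r_{5+j} ≈ 4.197e-03·ρ^j; need ρ^j ≤ 1e-8/4.197e-03 = 2.38265e-06.
j ≥ ln(2.38265e-06)/ln(0.3471) = -12.9473/-1.05814 = 12.236.
So 13 more iterations are needed.

13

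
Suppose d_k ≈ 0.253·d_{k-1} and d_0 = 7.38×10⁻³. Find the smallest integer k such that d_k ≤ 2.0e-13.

After k steps, d_k ≈ 7.38×10⁻³·0.253^k.
Need 0.253^k ≤ 2.0e-13/7.38×10⁻³ = 2.71003e-11.
k ≥ ln(2.71003e-11)/ln(0.253) = -24.3315/-1.37437 = 17.704.
Smallest integer k = 18.

18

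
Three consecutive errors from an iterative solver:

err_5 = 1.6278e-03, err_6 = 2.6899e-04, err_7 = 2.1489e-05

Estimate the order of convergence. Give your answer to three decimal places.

p ≈ ln(err_7/err_6) / ln(err_6/err_5)
  = ln(2.1489e-05/2.6899e-04) / ln(2.6899e-04/1.6278e-03)
  = ln(0.0798877) / ln(0.165248)
  = -2.527133 / -1.800308 ≈ 1.403723

1.404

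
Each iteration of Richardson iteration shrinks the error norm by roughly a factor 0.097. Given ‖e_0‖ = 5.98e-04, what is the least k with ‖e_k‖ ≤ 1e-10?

7

After k steps, ‖e_k‖ ≈ 5.98e-04·0.097^k.
Need 0.097^k ≤ 1e-10/5.98e-04 = 1.67224e-07.
k ≥ ln(1.67224e-07)/ln(0.097) = -15.6039/-2.33304 = 6.688.
Smallest integer k = 7.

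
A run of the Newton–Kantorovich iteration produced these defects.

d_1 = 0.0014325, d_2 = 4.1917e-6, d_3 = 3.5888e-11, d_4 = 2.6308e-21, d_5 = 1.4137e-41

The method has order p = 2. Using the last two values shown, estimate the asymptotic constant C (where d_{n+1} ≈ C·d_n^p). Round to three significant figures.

C ≈ d_5 / d_4^2
  = 1.4137e-41 / (2.6308e-21)^2
  = 1.4137e-41 / 6.92111e-42 ≈ 2.0426

2.04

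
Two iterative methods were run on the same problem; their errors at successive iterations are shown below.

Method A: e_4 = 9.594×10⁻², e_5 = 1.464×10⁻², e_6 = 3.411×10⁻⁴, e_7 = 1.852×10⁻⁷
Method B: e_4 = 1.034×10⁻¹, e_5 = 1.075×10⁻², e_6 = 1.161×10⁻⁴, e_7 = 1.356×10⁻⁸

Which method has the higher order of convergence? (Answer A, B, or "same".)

same

Method A: p ≈ ln(1.852×10⁻⁷/3.411×10⁻⁴)/ln(3.411×10⁻⁴/1.464×10⁻²) ≈ 2.00.
Method B: p ≈ ln(1.356×10⁻⁸/1.161×10⁻⁴)/ln(1.161×10⁻⁴/1.075×10⁻²) ≈ 2.00.
Both orders ≈ 2.0 — effectively the same.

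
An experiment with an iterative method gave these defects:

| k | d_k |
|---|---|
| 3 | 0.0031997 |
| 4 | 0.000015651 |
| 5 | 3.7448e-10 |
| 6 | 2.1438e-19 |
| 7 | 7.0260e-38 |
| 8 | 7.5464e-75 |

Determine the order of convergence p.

2

Consecutive ratios: d_8/d_7 = 7.5464e-75/7.0260e-38 = 1.07407e-37, d_7/d_6 = 7.0260e-38/2.1438e-19 = 3.27736e-19.
p ≈ ln(1.07407e-37)/ln(3.27736e-19) = -85.1242/-42.5621 ≈ 2.00.
So the convergence is quadratic (order 2).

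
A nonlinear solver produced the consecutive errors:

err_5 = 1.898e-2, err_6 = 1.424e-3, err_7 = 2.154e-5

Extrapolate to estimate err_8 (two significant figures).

First estimate the order: p ≈ ln(err_7/err_6) / ln(err_6/err_5) = ln(2.154e-5/1.424e-3)/ln(1.424e-3/1.898e-2) = ln(0.0151264)/ln(0.0750263) ≈ 1.6183.
Then err_8 ≈ err_7·(err_7/err_6)^p = 2.154e-5·(0.0151264)^1.6183 = 2.154e-5·0.00113309 ≈ 2.441e-08.

2.4e-8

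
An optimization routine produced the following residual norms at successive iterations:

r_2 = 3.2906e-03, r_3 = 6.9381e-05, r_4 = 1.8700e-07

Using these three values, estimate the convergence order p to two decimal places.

p ≈ ln(r_4/r_3) / ln(r_3/r_2)
  = ln(1.8700e-07/6.9381e-05) / ln(6.9381e-05/3.2906e-03)
  = ln(0.00269526) / ln(0.0210846)
  = -5.91626 / -3.85921 ≈ 1.53302

1.53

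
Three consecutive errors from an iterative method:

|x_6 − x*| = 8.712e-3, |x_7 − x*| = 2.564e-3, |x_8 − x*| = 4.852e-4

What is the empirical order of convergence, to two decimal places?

p ≈ ln(|x_8 − x*|/|x_7 − x*|) / ln(|x_7 − x*|/|x_6 − x*|)
  = ln(4.852e-4/2.564e-3) / ln(2.564e-3/8.712e-3)
  = ln(0.189236) / ln(0.294307)
  = -1.66476 / -1.22313 ≈ 1.36107

1.36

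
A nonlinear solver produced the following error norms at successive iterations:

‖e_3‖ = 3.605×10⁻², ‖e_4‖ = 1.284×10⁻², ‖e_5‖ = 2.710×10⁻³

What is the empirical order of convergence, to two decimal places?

p ≈ ln(‖e_5‖/‖e_4‖) / ln(‖e_4‖/‖e_3‖)
  = ln(2.710×10⁻³/1.284×10⁻²) / ln(1.284×10⁻²/3.605×10⁻²)
  = ln(0.211059) / ln(0.356172)
  = -1.55562 / -1.03234 ≈ 1.50689

1.51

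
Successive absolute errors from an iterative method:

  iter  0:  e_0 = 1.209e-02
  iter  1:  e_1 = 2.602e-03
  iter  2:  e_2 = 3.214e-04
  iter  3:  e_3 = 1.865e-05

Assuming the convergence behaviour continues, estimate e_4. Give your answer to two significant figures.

First estimate the order: p ≈ ln(e_3/e_2) / ln(e_2/e_1) = ln(1.865e-05/3.214e-04)/ln(3.214e-04/2.602e-03) = ln(0.0580274)/ln(0.12352) ≈ 1.3612.
Then e_4 ≈ e_3·(e_3/e_2)^p = 1.865e-05·(0.0580274)^1.3612 = 1.865e-05·0.0207519 ≈ 3.87e-07.

3.9e-7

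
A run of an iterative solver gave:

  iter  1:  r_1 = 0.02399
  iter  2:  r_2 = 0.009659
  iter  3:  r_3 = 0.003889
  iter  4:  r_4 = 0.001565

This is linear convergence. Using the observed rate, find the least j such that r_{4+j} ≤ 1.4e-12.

23

Rate ρ ≈ r_4/r_3 = 0.001565/0.003889 = 0.4024.
After j more steps, r_{4+j} ≈ 0.001565·ρ^j; need ρ^j ≤ 1.4e-12/0.001565 = 8.94569e-10.
j ≥ ln(8.94569e-10)/ln(0.4024) = -20.8347/-0.91031 = 22.887.
So 23 more iterations are needed.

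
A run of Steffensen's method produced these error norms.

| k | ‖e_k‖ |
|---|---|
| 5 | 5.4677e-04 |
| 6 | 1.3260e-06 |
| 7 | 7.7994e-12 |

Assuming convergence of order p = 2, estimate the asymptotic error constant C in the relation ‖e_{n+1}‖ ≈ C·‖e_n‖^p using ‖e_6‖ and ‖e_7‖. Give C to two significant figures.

C ≈ ‖e_7‖ / ‖e_6‖^2
  = 7.7994e-12 / (1.3260e-06)^2
  = 7.7994e-12 / 1.75828e-12 ≈ 4.4358

4.4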